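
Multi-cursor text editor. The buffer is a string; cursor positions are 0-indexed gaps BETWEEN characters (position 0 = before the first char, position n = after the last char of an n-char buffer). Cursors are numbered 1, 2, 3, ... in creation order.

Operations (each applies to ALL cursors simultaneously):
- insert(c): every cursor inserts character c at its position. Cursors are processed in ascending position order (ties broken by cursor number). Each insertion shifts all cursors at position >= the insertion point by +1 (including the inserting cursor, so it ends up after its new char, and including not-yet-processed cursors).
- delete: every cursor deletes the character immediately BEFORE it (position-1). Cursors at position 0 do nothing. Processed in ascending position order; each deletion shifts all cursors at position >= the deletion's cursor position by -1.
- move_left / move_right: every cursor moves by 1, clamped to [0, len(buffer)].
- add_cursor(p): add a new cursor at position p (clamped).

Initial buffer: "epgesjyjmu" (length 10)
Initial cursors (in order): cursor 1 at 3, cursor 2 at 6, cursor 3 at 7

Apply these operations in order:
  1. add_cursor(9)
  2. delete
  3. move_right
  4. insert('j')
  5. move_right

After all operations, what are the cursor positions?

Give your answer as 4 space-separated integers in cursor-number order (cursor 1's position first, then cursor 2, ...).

After op 1 (add_cursor(9)): buffer="epgesjyjmu" (len 10), cursors c1@3 c2@6 c3@7 c4@9, authorship ..........
After op 2 (delete): buffer="epesju" (len 6), cursors c1@2 c2@4 c3@4 c4@5, authorship ......
After op 3 (move_right): buffer="epesju" (len 6), cursors c1@3 c2@5 c3@5 c4@6, authorship ......
After op 4 (insert('j')): buffer="epejsjjjuj" (len 10), cursors c1@4 c2@8 c3@8 c4@10, authorship ...1..23.4
After op 5 (move_right): buffer="epejsjjjuj" (len 10), cursors c1@5 c2@9 c3@9 c4@10, authorship ...1..23.4

Answer: 5 9 9 10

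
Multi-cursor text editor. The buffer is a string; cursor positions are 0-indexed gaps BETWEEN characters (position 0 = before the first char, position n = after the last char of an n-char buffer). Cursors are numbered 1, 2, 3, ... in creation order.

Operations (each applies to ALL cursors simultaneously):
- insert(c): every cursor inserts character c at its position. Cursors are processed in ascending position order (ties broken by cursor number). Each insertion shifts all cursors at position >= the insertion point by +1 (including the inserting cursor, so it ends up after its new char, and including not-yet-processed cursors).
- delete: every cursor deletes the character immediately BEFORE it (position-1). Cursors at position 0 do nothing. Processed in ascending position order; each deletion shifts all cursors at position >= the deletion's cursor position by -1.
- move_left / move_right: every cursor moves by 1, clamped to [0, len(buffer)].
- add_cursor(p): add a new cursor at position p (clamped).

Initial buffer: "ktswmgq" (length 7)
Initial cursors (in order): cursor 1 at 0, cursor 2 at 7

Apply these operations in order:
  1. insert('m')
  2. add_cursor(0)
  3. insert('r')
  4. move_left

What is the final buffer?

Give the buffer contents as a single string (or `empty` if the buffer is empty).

Answer: rmrktswmgqmr

Derivation:
After op 1 (insert('m')): buffer="mktswmgqm" (len 9), cursors c1@1 c2@9, authorship 1.......2
After op 2 (add_cursor(0)): buffer="mktswmgqm" (len 9), cursors c3@0 c1@1 c2@9, authorship 1.......2
After op 3 (insert('r')): buffer="rmrktswmgqmr" (len 12), cursors c3@1 c1@3 c2@12, authorship 311.......22
After op 4 (move_left): buffer="rmrktswmgqmr" (len 12), cursors c3@0 c1@2 c2@11, authorship 311.......22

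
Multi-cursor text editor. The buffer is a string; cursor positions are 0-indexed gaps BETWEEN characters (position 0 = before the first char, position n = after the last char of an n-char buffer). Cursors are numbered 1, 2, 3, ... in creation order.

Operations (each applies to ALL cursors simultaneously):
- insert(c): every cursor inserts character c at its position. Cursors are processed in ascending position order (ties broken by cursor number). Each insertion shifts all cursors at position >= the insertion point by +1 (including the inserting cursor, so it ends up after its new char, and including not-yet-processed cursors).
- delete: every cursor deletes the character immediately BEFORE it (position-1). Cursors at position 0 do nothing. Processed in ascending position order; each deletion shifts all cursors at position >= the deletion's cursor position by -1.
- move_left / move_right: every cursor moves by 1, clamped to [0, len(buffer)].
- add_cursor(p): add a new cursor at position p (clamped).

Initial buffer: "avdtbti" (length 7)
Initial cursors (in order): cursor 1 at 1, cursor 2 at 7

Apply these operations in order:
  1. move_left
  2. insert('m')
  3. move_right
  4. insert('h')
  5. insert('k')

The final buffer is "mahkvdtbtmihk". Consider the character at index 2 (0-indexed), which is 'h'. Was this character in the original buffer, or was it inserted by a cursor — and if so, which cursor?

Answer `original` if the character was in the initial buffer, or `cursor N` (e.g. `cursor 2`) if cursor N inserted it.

After op 1 (move_left): buffer="avdtbti" (len 7), cursors c1@0 c2@6, authorship .......
After op 2 (insert('m')): buffer="mavdtbtmi" (len 9), cursors c1@1 c2@8, authorship 1......2.
After op 3 (move_right): buffer="mavdtbtmi" (len 9), cursors c1@2 c2@9, authorship 1......2.
After op 4 (insert('h')): buffer="mahvdtbtmih" (len 11), cursors c1@3 c2@11, authorship 1.1.....2.2
After op 5 (insert('k')): buffer="mahkvdtbtmihk" (len 13), cursors c1@4 c2@13, authorship 1.11.....2.22
Authorship (.=original, N=cursor N): 1 . 1 1 . . . . . 2 . 2 2
Index 2: author = 1

Answer: cursor 1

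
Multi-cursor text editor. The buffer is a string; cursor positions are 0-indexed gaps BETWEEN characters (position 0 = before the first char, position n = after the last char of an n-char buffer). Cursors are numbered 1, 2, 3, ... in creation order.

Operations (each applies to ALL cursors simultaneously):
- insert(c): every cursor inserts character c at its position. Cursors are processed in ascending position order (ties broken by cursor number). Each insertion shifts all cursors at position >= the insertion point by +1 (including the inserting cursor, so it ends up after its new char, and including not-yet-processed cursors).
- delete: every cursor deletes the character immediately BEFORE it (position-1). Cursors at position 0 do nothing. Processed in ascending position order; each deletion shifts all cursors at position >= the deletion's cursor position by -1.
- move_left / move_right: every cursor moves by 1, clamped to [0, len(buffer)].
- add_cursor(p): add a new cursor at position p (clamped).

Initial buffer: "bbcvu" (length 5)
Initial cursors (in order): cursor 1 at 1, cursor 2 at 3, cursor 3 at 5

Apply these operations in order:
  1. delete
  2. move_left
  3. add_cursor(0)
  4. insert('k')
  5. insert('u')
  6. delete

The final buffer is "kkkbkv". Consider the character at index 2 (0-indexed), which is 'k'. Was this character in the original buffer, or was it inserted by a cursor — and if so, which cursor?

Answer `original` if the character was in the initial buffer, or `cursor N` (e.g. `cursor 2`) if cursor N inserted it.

After op 1 (delete): buffer="bv" (len 2), cursors c1@0 c2@1 c3@2, authorship ..
After op 2 (move_left): buffer="bv" (len 2), cursors c1@0 c2@0 c3@1, authorship ..
After op 3 (add_cursor(0)): buffer="bv" (len 2), cursors c1@0 c2@0 c4@0 c3@1, authorship ..
After op 4 (insert('k')): buffer="kkkbkv" (len 6), cursors c1@3 c2@3 c4@3 c3@5, authorship 124.3.
After op 5 (insert('u')): buffer="kkkuuubkuv" (len 10), cursors c1@6 c2@6 c4@6 c3@9, authorship 124124.33.
After op 6 (delete): buffer="kkkbkv" (len 6), cursors c1@3 c2@3 c4@3 c3@5, authorship 124.3.
Authorship (.=original, N=cursor N): 1 2 4 . 3 .
Index 2: author = 4

Answer: cursor 4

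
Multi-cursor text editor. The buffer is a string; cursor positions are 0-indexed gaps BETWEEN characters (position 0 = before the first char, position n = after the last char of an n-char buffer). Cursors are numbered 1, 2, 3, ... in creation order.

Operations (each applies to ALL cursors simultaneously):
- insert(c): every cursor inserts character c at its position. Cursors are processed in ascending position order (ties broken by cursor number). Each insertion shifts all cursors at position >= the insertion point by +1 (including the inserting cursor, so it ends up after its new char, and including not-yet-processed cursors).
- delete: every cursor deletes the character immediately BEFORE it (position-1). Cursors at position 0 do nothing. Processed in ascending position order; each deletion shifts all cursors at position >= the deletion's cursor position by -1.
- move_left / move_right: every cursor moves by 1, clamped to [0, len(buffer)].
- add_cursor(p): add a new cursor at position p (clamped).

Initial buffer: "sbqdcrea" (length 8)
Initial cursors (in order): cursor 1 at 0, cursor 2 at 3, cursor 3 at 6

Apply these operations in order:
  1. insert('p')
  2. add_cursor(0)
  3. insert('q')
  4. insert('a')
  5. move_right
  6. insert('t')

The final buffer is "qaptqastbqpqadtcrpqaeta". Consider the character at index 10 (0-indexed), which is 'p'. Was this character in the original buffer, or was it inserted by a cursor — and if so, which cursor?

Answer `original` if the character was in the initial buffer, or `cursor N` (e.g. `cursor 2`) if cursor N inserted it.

After op 1 (insert('p')): buffer="psbqpdcrpea" (len 11), cursors c1@1 c2@5 c3@9, authorship 1...2...3..
After op 2 (add_cursor(0)): buffer="psbqpdcrpea" (len 11), cursors c4@0 c1@1 c2@5 c3@9, authorship 1...2...3..
After op 3 (insert('q')): buffer="qpqsbqpqdcrpqea" (len 15), cursors c4@1 c1@3 c2@8 c3@13, authorship 411...22...33..
After op 4 (insert('a')): buffer="qapqasbqpqadcrpqaea" (len 19), cursors c4@2 c1@5 c2@11 c3@17, authorship 44111...222...333..
After op 5 (move_right): buffer="qapqasbqpqadcrpqaea" (len 19), cursors c4@3 c1@6 c2@12 c3@18, authorship 44111...222...333..
After op 6 (insert('t')): buffer="qaptqastbqpqadtcrpqaeta" (len 23), cursors c4@4 c1@8 c2@15 c3@22, authorship 441411.1..222.2..333.3.
Authorship (.=original, N=cursor N): 4 4 1 4 1 1 . 1 . . 2 2 2 . 2 . . 3 3 3 . 3 .
Index 10: author = 2

Answer: cursor 2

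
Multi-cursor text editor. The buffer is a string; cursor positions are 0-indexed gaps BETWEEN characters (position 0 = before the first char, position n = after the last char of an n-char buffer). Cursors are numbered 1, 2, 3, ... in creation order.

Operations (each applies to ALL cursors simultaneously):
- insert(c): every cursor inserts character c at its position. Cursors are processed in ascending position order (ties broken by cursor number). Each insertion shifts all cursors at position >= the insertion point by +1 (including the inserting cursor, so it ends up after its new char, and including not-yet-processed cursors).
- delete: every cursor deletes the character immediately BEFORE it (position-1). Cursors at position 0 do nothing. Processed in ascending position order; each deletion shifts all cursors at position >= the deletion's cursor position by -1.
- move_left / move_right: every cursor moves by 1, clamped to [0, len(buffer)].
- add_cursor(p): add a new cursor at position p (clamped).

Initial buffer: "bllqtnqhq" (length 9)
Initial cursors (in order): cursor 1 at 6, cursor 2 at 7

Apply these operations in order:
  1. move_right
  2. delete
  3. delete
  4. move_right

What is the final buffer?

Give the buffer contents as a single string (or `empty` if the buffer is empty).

Answer: bllqq

Derivation:
After op 1 (move_right): buffer="bllqtnqhq" (len 9), cursors c1@7 c2@8, authorship .........
After op 2 (delete): buffer="bllqtnq" (len 7), cursors c1@6 c2@6, authorship .......
After op 3 (delete): buffer="bllqq" (len 5), cursors c1@4 c2@4, authorship .....
After op 4 (move_right): buffer="bllqq" (len 5), cursors c1@5 c2@5, authorship .....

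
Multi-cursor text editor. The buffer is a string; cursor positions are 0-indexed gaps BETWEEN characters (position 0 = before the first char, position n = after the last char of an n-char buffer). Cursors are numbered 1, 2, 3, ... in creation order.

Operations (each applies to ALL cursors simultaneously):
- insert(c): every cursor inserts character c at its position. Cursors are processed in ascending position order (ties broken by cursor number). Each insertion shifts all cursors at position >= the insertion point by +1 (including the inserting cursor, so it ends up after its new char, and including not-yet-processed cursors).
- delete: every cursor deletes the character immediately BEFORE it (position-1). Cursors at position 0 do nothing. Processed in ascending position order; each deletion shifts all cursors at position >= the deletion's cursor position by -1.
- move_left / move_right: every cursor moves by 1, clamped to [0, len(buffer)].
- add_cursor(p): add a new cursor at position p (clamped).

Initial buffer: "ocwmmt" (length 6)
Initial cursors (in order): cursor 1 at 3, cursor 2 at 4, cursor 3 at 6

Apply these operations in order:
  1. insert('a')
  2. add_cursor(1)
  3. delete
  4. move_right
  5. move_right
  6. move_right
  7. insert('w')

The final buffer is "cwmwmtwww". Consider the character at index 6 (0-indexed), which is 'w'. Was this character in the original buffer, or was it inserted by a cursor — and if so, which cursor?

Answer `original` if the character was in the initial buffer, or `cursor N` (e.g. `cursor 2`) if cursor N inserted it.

After op 1 (insert('a')): buffer="ocwamamta" (len 9), cursors c1@4 c2@6 c3@9, authorship ...1.2..3
After op 2 (add_cursor(1)): buffer="ocwamamta" (len 9), cursors c4@1 c1@4 c2@6 c3@9, authorship ...1.2..3
After op 3 (delete): buffer="cwmmt" (len 5), cursors c4@0 c1@2 c2@3 c3@5, authorship .....
After op 4 (move_right): buffer="cwmmt" (len 5), cursors c4@1 c1@3 c2@4 c3@5, authorship .....
After op 5 (move_right): buffer="cwmmt" (len 5), cursors c4@2 c1@4 c2@5 c3@5, authorship .....
After op 6 (move_right): buffer="cwmmt" (len 5), cursors c4@3 c1@5 c2@5 c3@5, authorship .....
After op 7 (insert('w')): buffer="cwmwmtwww" (len 9), cursors c4@4 c1@9 c2@9 c3@9, authorship ...4..123
Authorship (.=original, N=cursor N): . . . 4 . . 1 2 3
Index 6: author = 1

Answer: cursor 1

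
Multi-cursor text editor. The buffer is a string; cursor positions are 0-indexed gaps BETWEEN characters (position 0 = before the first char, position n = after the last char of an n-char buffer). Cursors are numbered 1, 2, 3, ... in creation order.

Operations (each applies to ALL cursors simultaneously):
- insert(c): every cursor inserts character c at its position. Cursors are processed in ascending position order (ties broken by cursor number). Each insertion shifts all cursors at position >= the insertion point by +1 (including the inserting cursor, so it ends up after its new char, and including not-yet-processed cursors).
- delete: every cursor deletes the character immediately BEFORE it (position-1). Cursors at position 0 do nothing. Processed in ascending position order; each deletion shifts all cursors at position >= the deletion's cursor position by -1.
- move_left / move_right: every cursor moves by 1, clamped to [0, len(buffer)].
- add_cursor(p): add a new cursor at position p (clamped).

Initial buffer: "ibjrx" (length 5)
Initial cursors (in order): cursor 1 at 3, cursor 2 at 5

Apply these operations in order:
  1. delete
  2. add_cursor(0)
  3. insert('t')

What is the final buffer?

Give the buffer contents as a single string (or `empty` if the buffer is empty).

After op 1 (delete): buffer="ibr" (len 3), cursors c1@2 c2@3, authorship ...
After op 2 (add_cursor(0)): buffer="ibr" (len 3), cursors c3@0 c1@2 c2@3, authorship ...
After op 3 (insert('t')): buffer="tibtrt" (len 6), cursors c3@1 c1@4 c2@6, authorship 3..1.2

Answer: tibtrt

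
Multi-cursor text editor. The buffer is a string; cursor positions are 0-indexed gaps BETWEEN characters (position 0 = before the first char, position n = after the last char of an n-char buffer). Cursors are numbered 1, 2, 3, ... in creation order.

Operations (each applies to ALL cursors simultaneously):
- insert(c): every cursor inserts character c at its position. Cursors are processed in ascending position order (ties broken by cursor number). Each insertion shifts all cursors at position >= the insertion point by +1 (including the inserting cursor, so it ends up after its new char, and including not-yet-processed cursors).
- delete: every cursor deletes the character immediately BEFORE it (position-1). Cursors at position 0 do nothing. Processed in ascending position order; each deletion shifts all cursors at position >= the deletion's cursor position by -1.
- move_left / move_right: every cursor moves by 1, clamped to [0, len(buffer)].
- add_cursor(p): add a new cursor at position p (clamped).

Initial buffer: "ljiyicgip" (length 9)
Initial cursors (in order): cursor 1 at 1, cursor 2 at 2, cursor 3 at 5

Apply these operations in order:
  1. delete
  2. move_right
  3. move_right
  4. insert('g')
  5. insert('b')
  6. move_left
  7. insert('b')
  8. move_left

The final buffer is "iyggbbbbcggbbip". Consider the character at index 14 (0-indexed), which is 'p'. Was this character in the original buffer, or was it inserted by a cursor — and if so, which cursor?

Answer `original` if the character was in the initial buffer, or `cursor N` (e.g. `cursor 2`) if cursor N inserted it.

After op 1 (delete): buffer="iycgip" (len 6), cursors c1@0 c2@0 c3@2, authorship ......
After op 2 (move_right): buffer="iycgip" (len 6), cursors c1@1 c2@1 c3@3, authorship ......
After op 3 (move_right): buffer="iycgip" (len 6), cursors c1@2 c2@2 c3@4, authorship ......
After op 4 (insert('g')): buffer="iyggcggip" (len 9), cursors c1@4 c2@4 c3@7, authorship ..12..3..
After op 5 (insert('b')): buffer="iyggbbcggbip" (len 12), cursors c1@6 c2@6 c3@10, authorship ..1212..33..
After op 6 (move_left): buffer="iyggbbcggbip" (len 12), cursors c1@5 c2@5 c3@9, authorship ..1212..33..
After op 7 (insert('b')): buffer="iyggbbbbcggbbip" (len 15), cursors c1@7 c2@7 c3@12, authorship ..121122..333..
After op 8 (move_left): buffer="iyggbbbbcggbbip" (len 15), cursors c1@6 c2@6 c3@11, authorship ..121122..333..
Authorship (.=original, N=cursor N): . . 1 2 1 1 2 2 . . 3 3 3 . .
Index 14: author = original

Answer: original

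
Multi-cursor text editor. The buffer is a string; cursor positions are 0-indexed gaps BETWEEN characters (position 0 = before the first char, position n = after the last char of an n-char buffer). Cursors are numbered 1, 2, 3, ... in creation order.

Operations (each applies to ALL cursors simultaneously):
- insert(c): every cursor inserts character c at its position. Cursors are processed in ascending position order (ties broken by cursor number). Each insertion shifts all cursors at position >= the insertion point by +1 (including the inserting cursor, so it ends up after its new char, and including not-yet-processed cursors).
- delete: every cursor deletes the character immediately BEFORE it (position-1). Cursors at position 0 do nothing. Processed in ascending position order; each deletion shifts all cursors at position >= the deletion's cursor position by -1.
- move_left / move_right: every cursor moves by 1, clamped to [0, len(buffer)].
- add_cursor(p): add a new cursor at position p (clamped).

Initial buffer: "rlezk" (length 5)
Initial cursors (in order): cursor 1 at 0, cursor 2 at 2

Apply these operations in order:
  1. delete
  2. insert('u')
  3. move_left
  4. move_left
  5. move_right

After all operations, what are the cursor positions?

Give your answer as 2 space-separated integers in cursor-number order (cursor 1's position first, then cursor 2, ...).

Answer: 1 2

Derivation:
After op 1 (delete): buffer="rezk" (len 4), cursors c1@0 c2@1, authorship ....
After op 2 (insert('u')): buffer="uruezk" (len 6), cursors c1@1 c2@3, authorship 1.2...
After op 3 (move_left): buffer="uruezk" (len 6), cursors c1@0 c2@2, authorship 1.2...
After op 4 (move_left): buffer="uruezk" (len 6), cursors c1@0 c2@1, authorship 1.2...
After op 5 (move_right): buffer="uruezk" (len 6), cursors c1@1 c2@2, authorship 1.2...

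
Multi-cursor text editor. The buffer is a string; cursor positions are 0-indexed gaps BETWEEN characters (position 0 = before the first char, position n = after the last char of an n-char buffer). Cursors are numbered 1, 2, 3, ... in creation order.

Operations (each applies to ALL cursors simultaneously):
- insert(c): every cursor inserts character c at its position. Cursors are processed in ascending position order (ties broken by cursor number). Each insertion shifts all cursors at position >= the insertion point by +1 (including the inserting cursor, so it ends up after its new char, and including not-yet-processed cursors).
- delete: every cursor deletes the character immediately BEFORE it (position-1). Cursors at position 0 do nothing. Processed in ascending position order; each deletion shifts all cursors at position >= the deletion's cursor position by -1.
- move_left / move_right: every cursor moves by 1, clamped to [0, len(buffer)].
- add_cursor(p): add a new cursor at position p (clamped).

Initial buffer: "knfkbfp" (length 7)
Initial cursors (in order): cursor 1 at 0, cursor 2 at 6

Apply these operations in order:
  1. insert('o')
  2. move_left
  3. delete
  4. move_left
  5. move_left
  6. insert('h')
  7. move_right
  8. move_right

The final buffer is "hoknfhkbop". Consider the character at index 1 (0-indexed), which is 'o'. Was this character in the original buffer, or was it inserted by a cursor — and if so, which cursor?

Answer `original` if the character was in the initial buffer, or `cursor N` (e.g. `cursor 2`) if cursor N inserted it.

After op 1 (insert('o')): buffer="oknfkbfop" (len 9), cursors c1@1 c2@8, authorship 1......2.
After op 2 (move_left): buffer="oknfkbfop" (len 9), cursors c1@0 c2@7, authorship 1......2.
After op 3 (delete): buffer="oknfkbop" (len 8), cursors c1@0 c2@6, authorship 1.....2.
After op 4 (move_left): buffer="oknfkbop" (len 8), cursors c1@0 c2@5, authorship 1.....2.
After op 5 (move_left): buffer="oknfkbop" (len 8), cursors c1@0 c2@4, authorship 1.....2.
After op 6 (insert('h')): buffer="hoknfhkbop" (len 10), cursors c1@1 c2@6, authorship 11...2..2.
After op 7 (move_right): buffer="hoknfhkbop" (len 10), cursors c1@2 c2@7, authorship 11...2..2.
After op 8 (move_right): buffer="hoknfhkbop" (len 10), cursors c1@3 c2@8, authorship 11...2..2.
Authorship (.=original, N=cursor N): 1 1 . . . 2 . . 2 .
Index 1: author = 1

Answer: cursor 1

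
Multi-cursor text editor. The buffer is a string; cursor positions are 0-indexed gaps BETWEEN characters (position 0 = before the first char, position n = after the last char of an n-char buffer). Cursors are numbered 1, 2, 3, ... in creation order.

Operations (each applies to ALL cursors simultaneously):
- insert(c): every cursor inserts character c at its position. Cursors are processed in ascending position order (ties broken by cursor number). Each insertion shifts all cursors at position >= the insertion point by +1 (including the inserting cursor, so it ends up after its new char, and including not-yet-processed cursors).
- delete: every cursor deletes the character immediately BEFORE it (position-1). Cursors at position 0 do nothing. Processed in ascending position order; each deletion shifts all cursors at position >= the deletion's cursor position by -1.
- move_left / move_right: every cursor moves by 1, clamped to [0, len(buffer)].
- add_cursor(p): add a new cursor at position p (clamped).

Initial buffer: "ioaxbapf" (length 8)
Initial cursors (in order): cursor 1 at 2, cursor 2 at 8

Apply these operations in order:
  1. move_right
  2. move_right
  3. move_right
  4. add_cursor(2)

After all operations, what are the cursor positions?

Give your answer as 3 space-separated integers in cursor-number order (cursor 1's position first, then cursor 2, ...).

After op 1 (move_right): buffer="ioaxbapf" (len 8), cursors c1@3 c2@8, authorship ........
After op 2 (move_right): buffer="ioaxbapf" (len 8), cursors c1@4 c2@8, authorship ........
After op 3 (move_right): buffer="ioaxbapf" (len 8), cursors c1@5 c2@8, authorship ........
After op 4 (add_cursor(2)): buffer="ioaxbapf" (len 8), cursors c3@2 c1@5 c2@8, authorship ........

Answer: 5 8 2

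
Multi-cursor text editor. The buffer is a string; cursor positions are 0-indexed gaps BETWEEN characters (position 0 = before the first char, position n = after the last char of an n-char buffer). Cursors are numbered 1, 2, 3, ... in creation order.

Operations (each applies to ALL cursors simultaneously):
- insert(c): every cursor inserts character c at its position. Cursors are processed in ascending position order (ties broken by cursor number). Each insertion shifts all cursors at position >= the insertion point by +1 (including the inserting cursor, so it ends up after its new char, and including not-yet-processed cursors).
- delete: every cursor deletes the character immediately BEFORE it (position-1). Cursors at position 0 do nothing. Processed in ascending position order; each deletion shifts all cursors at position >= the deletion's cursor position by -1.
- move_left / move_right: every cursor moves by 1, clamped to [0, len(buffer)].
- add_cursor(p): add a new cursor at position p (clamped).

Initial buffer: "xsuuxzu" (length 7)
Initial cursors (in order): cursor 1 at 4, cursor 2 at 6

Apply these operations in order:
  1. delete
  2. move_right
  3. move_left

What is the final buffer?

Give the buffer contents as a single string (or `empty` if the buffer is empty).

After op 1 (delete): buffer="xsuxu" (len 5), cursors c1@3 c2@4, authorship .....
After op 2 (move_right): buffer="xsuxu" (len 5), cursors c1@4 c2@5, authorship .....
After op 3 (move_left): buffer="xsuxu" (len 5), cursors c1@3 c2@4, authorship .....

Answer: xsuxu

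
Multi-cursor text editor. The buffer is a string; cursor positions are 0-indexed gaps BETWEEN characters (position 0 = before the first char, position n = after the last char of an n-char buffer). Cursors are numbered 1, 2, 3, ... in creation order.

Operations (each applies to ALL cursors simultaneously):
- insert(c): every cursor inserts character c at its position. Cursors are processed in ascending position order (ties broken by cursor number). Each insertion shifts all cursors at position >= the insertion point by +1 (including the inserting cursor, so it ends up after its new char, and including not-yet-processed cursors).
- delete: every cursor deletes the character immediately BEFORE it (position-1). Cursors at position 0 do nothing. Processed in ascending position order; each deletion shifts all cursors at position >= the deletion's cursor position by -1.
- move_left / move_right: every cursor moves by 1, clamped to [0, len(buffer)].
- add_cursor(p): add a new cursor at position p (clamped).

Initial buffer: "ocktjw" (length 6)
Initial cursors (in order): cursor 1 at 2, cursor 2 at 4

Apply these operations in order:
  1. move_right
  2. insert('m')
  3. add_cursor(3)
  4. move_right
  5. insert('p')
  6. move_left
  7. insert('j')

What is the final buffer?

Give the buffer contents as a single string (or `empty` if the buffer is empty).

After op 1 (move_right): buffer="ocktjw" (len 6), cursors c1@3 c2@5, authorship ......
After op 2 (insert('m')): buffer="ockmtjmw" (len 8), cursors c1@4 c2@7, authorship ...1..2.
After op 3 (add_cursor(3)): buffer="ockmtjmw" (len 8), cursors c3@3 c1@4 c2@7, authorship ...1..2.
After op 4 (move_right): buffer="ockmtjmw" (len 8), cursors c3@4 c1@5 c2@8, authorship ...1..2.
After op 5 (insert('p')): buffer="ockmptpjmwp" (len 11), cursors c3@5 c1@7 c2@11, authorship ...13.1.2.2
After op 6 (move_left): buffer="ockmptpjmwp" (len 11), cursors c3@4 c1@6 c2@10, authorship ...13.1.2.2
After op 7 (insert('j')): buffer="ockmjptjpjmwjp" (len 14), cursors c3@5 c1@8 c2@13, authorship ...133.11.2.22

Answer: ockmjptjpjmwjp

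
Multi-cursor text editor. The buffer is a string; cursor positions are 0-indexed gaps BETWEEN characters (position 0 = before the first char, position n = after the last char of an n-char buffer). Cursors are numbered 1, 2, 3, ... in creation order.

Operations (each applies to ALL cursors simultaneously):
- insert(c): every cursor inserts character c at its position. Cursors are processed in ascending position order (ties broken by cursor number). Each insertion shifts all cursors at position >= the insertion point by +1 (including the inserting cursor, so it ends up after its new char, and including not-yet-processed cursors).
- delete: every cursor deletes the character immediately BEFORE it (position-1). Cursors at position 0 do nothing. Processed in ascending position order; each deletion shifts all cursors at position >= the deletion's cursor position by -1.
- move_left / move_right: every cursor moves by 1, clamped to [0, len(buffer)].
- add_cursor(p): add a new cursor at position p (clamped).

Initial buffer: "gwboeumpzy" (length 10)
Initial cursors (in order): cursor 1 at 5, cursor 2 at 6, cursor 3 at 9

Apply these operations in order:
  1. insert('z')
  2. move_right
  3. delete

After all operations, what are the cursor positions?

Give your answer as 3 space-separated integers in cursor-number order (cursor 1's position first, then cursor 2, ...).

After op 1 (insert('z')): buffer="gwboezuzmpzzy" (len 13), cursors c1@6 c2@8 c3@12, authorship .....1.2...3.
After op 2 (move_right): buffer="gwboezuzmpzzy" (len 13), cursors c1@7 c2@9 c3@13, authorship .....1.2...3.
After op 3 (delete): buffer="gwboezzpzz" (len 10), cursors c1@6 c2@7 c3@10, authorship .....12..3

Answer: 6 7 10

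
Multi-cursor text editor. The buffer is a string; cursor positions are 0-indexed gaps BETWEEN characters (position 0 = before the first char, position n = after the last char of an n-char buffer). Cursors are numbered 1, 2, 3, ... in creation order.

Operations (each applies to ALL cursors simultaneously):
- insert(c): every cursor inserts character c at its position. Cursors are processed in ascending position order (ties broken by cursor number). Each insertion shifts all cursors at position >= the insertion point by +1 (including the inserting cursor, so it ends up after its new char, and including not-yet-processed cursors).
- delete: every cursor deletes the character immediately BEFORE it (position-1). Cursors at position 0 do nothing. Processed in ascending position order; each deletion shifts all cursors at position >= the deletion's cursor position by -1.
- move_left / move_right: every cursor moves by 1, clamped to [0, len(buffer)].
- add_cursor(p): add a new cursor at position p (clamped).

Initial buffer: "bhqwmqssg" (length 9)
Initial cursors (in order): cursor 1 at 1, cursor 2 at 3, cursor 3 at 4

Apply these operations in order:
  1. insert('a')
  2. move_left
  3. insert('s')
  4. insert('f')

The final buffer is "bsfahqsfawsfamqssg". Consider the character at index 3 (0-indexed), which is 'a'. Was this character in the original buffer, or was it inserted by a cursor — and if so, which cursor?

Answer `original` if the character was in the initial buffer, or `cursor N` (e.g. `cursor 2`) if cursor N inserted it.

Answer: cursor 1

Derivation:
After op 1 (insert('a')): buffer="bahqawamqssg" (len 12), cursors c1@2 c2@5 c3@7, authorship .1..2.3.....
After op 2 (move_left): buffer="bahqawamqssg" (len 12), cursors c1@1 c2@4 c3@6, authorship .1..2.3.....
After op 3 (insert('s')): buffer="bsahqsawsamqssg" (len 15), cursors c1@2 c2@6 c3@9, authorship .11..22.33.....
After op 4 (insert('f')): buffer="bsfahqsfawsfamqssg" (len 18), cursors c1@3 c2@8 c3@12, authorship .111..222.333.....
Authorship (.=original, N=cursor N): . 1 1 1 . . 2 2 2 . 3 3 3 . . . . .
Index 3: author = 1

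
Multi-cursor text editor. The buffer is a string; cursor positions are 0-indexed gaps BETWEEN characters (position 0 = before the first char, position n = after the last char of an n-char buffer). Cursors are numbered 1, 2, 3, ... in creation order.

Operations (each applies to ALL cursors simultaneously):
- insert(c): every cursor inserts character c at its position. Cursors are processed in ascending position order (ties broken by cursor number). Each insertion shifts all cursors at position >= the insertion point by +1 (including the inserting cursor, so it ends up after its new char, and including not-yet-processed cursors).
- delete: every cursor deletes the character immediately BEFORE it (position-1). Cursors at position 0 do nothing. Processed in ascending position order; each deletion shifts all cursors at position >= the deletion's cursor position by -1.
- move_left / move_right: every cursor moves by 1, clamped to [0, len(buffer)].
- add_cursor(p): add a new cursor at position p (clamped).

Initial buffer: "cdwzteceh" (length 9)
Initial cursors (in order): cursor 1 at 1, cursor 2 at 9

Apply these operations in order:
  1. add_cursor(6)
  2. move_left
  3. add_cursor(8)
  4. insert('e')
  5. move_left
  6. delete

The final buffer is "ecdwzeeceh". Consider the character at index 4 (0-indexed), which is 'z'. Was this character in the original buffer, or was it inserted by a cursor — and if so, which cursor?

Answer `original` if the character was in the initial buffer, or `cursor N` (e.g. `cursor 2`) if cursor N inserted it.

After op 1 (add_cursor(6)): buffer="cdwzteceh" (len 9), cursors c1@1 c3@6 c2@9, authorship .........
After op 2 (move_left): buffer="cdwzteceh" (len 9), cursors c1@0 c3@5 c2@8, authorship .........
After op 3 (add_cursor(8)): buffer="cdwzteceh" (len 9), cursors c1@0 c3@5 c2@8 c4@8, authorship .........
After op 4 (insert('e')): buffer="ecdwzteeceeeh" (len 13), cursors c1@1 c3@7 c2@12 c4@12, authorship 1.....3...24.
After op 5 (move_left): buffer="ecdwzteeceeeh" (len 13), cursors c1@0 c3@6 c2@11 c4@11, authorship 1.....3...24.
After op 6 (delete): buffer="ecdwzeeceh" (len 10), cursors c1@0 c3@5 c2@8 c4@8, authorship 1....3..4.
Authorship (.=original, N=cursor N): 1 . . . . 3 . . 4 .
Index 4: author = original

Answer: original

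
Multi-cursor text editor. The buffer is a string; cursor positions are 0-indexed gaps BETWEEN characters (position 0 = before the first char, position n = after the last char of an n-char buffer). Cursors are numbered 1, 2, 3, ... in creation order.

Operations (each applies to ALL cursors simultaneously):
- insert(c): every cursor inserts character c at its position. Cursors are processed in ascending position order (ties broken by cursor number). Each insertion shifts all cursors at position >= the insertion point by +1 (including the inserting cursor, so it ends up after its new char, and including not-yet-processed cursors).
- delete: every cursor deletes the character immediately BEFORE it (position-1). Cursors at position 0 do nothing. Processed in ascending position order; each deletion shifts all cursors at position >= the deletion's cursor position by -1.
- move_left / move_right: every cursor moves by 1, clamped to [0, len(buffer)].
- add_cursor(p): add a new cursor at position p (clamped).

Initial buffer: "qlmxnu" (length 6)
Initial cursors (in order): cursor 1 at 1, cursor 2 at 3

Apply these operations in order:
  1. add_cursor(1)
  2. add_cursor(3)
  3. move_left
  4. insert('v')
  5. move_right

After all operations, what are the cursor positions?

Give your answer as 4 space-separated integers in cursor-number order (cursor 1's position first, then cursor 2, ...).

After op 1 (add_cursor(1)): buffer="qlmxnu" (len 6), cursors c1@1 c3@1 c2@3, authorship ......
After op 2 (add_cursor(3)): buffer="qlmxnu" (len 6), cursors c1@1 c3@1 c2@3 c4@3, authorship ......
After op 3 (move_left): buffer="qlmxnu" (len 6), cursors c1@0 c3@0 c2@2 c4@2, authorship ......
After op 4 (insert('v')): buffer="vvqlvvmxnu" (len 10), cursors c1@2 c3@2 c2@6 c4@6, authorship 13..24....
After op 5 (move_right): buffer="vvqlvvmxnu" (len 10), cursors c1@3 c3@3 c2@7 c4@7, authorship 13..24....

Answer: 3 7 3 7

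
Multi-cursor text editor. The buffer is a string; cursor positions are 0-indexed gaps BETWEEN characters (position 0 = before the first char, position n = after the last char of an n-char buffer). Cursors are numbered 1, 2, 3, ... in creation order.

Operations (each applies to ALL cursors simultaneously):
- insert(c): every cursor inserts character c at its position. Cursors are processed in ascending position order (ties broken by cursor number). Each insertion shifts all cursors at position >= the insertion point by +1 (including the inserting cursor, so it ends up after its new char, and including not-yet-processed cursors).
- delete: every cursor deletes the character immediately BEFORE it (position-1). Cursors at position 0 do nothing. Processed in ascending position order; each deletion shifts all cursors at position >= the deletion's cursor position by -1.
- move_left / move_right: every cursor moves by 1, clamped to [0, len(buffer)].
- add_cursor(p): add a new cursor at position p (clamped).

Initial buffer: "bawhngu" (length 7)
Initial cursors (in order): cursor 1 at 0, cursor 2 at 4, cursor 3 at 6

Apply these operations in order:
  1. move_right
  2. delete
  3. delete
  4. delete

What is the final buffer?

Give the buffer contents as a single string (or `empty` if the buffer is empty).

After op 1 (move_right): buffer="bawhngu" (len 7), cursors c1@1 c2@5 c3@7, authorship .......
After op 2 (delete): buffer="awhg" (len 4), cursors c1@0 c2@3 c3@4, authorship ....
After op 3 (delete): buffer="aw" (len 2), cursors c1@0 c2@2 c3@2, authorship ..
After op 4 (delete): buffer="" (len 0), cursors c1@0 c2@0 c3@0, authorship 

Answer: empty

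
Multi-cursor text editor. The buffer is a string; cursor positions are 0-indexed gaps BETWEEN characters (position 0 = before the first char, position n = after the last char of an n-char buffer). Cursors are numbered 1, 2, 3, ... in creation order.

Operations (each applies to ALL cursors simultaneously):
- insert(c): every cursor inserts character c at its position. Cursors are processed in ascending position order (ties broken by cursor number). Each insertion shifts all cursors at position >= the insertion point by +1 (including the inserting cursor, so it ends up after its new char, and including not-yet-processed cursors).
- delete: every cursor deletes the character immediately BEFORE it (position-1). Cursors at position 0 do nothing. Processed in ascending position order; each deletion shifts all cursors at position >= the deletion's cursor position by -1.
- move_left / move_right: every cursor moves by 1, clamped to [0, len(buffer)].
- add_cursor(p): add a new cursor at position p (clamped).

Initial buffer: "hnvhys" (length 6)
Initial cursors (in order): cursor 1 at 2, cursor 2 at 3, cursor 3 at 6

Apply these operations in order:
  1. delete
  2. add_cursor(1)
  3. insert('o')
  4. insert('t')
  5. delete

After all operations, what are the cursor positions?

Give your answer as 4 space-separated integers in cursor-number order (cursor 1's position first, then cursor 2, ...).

Answer: 4 4 7 4

Derivation:
After op 1 (delete): buffer="hhy" (len 3), cursors c1@1 c2@1 c3@3, authorship ...
After op 2 (add_cursor(1)): buffer="hhy" (len 3), cursors c1@1 c2@1 c4@1 c3@3, authorship ...
After op 3 (insert('o')): buffer="hooohyo" (len 7), cursors c1@4 c2@4 c4@4 c3@7, authorship .124..3
After op 4 (insert('t')): buffer="hooottthyot" (len 11), cursors c1@7 c2@7 c4@7 c3@11, authorship .124124..33
After op 5 (delete): buffer="hooohyo" (len 7), cursors c1@4 c2@4 c4@4 c3@7, authorship .124..3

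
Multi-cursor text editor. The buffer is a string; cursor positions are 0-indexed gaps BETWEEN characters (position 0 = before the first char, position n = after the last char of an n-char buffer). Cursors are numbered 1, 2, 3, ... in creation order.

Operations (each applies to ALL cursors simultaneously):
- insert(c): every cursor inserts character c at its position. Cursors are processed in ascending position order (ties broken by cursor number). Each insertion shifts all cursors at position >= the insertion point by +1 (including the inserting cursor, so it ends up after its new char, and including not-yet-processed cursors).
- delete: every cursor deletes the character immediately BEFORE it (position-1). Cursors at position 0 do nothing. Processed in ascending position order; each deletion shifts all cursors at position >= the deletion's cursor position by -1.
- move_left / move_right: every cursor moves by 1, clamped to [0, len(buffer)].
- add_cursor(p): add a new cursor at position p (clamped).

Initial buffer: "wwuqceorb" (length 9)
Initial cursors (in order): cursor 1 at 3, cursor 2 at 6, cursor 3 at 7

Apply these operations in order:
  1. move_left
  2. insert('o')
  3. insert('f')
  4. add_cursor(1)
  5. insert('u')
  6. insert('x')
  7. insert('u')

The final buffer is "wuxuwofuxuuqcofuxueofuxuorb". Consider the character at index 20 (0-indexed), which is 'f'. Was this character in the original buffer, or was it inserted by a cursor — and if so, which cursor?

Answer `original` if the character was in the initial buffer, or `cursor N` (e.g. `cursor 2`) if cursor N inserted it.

Answer: cursor 3

Derivation:
After op 1 (move_left): buffer="wwuqceorb" (len 9), cursors c1@2 c2@5 c3@6, authorship .........
After op 2 (insert('o')): buffer="wwouqcoeoorb" (len 12), cursors c1@3 c2@7 c3@9, authorship ..1...2.3...
After op 3 (insert('f')): buffer="wwofuqcofeoforb" (len 15), cursors c1@4 c2@9 c3@12, authorship ..11...22.33...
After op 4 (add_cursor(1)): buffer="wwofuqcofeoforb" (len 15), cursors c4@1 c1@4 c2@9 c3@12, authorship ..11...22.33...
After op 5 (insert('u')): buffer="wuwofuuqcofueofuorb" (len 19), cursors c4@2 c1@6 c2@12 c3@16, authorship .4.111...222.333...
After op 6 (insert('x')): buffer="wuxwofuxuqcofuxeofuxorb" (len 23), cursors c4@3 c1@8 c2@15 c3@20, authorship .44.1111...2222.3333...
After op 7 (insert('u')): buffer="wuxuwofuxuuqcofuxueofuxuorb" (len 27), cursors c4@4 c1@10 c2@18 c3@24, authorship .444.11111...22222.33333...
Authorship (.=original, N=cursor N): . 4 4 4 . 1 1 1 1 1 . . . 2 2 2 2 2 . 3 3 3 3 3 . . .
Index 20: author = 3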